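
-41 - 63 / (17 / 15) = -1642 / 17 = -96.59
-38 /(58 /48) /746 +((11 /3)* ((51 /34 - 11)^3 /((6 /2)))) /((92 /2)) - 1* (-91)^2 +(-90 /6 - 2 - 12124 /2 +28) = -514274498233 /35825904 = -14354.82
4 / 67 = 0.06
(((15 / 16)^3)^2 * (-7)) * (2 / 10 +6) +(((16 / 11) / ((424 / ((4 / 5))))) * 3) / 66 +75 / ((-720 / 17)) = -50412017635183 / 1613884293120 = -31.24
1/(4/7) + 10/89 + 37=13835/356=38.86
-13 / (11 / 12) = -156 / 11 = -14.18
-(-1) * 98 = 98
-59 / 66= -0.89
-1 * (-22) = 22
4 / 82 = 2 / 41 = 0.05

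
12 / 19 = 0.63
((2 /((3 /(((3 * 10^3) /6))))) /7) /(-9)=-1000 /189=-5.29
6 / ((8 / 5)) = 15 / 4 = 3.75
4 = 4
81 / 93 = 27 / 31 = 0.87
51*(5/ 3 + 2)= 187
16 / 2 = 8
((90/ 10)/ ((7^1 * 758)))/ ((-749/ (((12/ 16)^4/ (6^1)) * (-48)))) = 729/ 127174208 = 0.00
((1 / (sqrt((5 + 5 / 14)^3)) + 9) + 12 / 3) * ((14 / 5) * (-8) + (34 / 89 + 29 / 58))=-248963 / 890 - 134057 * sqrt(42) / 500625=-281.47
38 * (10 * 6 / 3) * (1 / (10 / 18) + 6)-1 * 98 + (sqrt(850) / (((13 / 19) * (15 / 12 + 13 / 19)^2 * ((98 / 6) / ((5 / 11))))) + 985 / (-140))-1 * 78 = 2743600 * sqrt(34) / 50471421 + 160859 / 28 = 5745.28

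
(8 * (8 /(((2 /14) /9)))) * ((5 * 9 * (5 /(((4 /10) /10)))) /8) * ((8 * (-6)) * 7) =-952560000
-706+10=-696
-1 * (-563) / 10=56.30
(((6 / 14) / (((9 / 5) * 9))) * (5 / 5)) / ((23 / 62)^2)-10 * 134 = -133955320 / 99981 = -1339.81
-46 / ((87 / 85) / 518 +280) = -2025380 / 12328487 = -0.16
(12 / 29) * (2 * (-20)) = -480 / 29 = -16.55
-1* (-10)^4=-10000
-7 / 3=-2.33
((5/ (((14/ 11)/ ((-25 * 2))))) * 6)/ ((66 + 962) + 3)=-1.14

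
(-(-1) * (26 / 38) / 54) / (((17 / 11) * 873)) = 143 / 15226866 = 0.00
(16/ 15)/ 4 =0.27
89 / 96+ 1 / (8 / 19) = 317 / 96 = 3.30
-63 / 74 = -0.85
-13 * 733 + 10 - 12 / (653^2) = -4058987283 / 426409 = -9519.00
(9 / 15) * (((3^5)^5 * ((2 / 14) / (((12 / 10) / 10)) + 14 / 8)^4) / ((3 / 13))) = 506147987585090544759 / 3073280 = 164693092586777.17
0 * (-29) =0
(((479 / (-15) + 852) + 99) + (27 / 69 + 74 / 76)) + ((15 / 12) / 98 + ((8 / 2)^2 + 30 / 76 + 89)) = 2635955239 / 2569560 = 1025.84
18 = 18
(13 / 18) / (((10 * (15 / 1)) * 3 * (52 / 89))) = 89 / 32400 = 0.00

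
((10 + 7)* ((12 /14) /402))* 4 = 68 /469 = 0.14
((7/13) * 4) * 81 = 2268/13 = 174.46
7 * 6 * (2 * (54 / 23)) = 4536 / 23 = 197.22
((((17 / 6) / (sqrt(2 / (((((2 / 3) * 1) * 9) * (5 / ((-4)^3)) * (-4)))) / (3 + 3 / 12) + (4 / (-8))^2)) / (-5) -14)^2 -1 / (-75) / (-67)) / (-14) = -1571893241119 / 171423322350 -455663104 * sqrt(15) / 255855705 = -16.07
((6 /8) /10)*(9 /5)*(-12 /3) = -27 /50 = -0.54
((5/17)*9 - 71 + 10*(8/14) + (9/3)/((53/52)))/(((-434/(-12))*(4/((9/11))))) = -5082723/15054809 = -0.34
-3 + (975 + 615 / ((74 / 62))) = 55029 / 37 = 1487.27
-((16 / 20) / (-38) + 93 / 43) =-8749 / 4085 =-2.14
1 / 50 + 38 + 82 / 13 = 28813 / 650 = 44.33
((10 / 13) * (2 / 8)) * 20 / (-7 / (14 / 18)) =-50 / 117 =-0.43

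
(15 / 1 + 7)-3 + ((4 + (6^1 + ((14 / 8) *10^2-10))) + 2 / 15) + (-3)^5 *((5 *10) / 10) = -15313 / 15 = -1020.87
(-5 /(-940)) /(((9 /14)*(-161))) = -1 /19458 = -0.00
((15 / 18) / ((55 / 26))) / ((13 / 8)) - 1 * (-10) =338 / 33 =10.24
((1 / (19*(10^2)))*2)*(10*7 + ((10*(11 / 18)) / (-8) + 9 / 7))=0.07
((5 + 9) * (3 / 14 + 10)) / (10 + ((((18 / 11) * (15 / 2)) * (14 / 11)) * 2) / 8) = 34606 / 3365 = 10.28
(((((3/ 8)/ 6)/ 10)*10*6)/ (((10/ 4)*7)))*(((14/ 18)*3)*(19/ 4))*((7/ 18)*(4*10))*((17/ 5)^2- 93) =-67697/ 225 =-300.88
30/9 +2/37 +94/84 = 7003/1554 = 4.51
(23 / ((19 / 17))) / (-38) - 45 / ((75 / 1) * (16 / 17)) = -34051 / 28880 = -1.18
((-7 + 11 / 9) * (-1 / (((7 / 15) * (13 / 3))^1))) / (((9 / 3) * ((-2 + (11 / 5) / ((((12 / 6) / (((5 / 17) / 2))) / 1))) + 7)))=1360 / 7371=0.18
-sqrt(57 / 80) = -sqrt(285) / 20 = -0.84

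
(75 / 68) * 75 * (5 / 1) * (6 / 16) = 155.10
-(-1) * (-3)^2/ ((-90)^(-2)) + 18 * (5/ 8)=291645/ 4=72911.25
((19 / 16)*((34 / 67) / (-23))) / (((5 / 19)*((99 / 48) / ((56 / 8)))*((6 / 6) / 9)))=-257754 / 84755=-3.04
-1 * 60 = -60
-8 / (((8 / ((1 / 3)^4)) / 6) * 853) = -0.00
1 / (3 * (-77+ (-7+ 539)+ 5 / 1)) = 1 / 1380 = 0.00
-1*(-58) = 58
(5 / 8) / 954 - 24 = -183163 / 7632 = -24.00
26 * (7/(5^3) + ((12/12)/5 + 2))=7332/125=58.66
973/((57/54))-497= 8071/19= 424.79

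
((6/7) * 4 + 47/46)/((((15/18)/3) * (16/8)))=12897/1610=8.01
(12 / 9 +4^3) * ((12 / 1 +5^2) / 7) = 1036 / 3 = 345.33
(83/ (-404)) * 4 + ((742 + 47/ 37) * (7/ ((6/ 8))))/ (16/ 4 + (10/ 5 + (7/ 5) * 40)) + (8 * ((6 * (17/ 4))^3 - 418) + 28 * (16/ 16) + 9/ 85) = 129446.17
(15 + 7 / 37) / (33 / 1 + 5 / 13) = 3653 / 8029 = 0.45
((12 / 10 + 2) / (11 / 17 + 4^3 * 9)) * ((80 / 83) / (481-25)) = 544 / 46377993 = 0.00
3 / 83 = 0.04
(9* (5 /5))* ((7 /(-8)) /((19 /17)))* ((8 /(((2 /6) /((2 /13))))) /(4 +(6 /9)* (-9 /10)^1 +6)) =-32130 /11609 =-2.77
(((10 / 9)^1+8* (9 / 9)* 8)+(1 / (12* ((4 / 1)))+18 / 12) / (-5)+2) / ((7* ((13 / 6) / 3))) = 48101 / 3640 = 13.21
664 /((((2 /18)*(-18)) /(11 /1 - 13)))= 664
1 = 1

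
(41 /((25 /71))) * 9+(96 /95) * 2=498741 /475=1049.98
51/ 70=0.73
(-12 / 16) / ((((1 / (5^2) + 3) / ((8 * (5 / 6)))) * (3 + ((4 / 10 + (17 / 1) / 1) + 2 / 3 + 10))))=-1875 / 35416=-0.05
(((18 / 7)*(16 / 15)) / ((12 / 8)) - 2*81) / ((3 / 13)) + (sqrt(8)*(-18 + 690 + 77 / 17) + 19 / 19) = -72773 / 105 + 23002*sqrt(2) / 17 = 1220.44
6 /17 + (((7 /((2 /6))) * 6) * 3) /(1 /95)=610476 /17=35910.35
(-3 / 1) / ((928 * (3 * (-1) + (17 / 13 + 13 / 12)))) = 117 / 22040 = 0.01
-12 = -12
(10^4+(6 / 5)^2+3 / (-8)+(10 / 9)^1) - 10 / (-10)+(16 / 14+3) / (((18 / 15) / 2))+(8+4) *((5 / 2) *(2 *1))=126883019 / 12600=10070.08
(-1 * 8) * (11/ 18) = -44/ 9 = -4.89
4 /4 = 1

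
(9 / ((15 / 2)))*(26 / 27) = 52 / 45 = 1.16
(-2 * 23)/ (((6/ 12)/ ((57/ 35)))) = -5244/ 35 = -149.83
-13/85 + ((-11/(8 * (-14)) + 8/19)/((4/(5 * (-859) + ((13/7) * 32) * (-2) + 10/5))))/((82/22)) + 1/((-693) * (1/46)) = -3163355436623/20557373760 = -153.88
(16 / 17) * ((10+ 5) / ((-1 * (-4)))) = 60 / 17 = 3.53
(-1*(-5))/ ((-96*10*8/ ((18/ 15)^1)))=-1/ 1280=-0.00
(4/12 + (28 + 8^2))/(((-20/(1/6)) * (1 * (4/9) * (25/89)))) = -24653/4000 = -6.16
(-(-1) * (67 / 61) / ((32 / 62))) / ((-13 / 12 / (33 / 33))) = -6231 / 3172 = -1.96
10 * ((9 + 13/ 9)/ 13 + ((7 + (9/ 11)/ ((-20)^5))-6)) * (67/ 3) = 497622329449/ 1235520000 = 402.76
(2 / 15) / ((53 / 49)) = 98 / 795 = 0.12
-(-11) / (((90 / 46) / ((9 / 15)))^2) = 5819 / 5625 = 1.03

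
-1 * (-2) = 2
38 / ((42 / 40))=760 / 21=36.19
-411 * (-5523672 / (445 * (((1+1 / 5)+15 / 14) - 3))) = -10594402896 / 1513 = -7002249.11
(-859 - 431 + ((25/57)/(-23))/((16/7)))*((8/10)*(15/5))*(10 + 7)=-92001331/1748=-52632.34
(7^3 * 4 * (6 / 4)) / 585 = 686 / 195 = 3.52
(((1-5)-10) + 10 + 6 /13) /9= -46 /117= -0.39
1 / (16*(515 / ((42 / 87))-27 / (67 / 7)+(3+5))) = 469 / 8044024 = 0.00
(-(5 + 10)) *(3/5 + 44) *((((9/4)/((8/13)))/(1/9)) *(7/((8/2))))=-4931199/128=-38524.99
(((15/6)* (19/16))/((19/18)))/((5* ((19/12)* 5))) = 27/380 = 0.07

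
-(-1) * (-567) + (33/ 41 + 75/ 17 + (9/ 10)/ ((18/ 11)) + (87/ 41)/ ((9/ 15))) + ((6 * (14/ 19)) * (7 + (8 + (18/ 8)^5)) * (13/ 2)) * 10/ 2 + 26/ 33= 11057808411497/ 1118768640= 9883.91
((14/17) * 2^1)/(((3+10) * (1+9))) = 14/1105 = 0.01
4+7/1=11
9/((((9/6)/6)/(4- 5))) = -36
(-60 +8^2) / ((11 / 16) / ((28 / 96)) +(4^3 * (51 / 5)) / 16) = 280 / 3021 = 0.09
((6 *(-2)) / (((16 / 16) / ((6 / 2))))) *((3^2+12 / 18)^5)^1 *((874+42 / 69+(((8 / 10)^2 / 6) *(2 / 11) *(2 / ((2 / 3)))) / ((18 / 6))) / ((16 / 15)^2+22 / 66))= -1361617694248528 / 753687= -1806608969.30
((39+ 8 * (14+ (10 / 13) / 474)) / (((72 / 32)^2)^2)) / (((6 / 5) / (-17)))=-83.47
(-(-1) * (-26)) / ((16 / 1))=-13 / 8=-1.62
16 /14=8 /7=1.14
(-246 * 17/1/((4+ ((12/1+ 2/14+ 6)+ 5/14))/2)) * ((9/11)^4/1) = -12194712/73205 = -166.58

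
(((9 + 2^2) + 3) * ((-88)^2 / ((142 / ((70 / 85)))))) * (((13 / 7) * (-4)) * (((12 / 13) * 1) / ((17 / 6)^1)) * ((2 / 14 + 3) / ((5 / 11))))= -8635613184 / 718165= -12024.55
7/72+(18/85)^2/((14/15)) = 105797/728280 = 0.15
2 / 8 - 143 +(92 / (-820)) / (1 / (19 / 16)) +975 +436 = 4159423 / 3280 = 1268.12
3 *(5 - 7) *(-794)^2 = -3782616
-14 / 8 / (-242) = 0.01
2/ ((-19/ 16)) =-32/ 19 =-1.68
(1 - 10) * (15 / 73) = -135 / 73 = -1.85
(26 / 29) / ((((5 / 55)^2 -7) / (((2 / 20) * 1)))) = -1573 / 122670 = -0.01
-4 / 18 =-2 / 9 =-0.22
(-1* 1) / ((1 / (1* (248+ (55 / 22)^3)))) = -2109 / 8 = -263.62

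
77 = 77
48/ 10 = 24/ 5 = 4.80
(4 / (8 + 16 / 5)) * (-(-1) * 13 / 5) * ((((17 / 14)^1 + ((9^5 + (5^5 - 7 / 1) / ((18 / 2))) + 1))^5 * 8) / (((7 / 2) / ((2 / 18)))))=305240890471138707307175942954103125 / 1750658061852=174357801287721520741929.30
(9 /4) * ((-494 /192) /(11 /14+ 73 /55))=-285285 /104128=-2.74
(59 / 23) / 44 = 59 / 1012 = 0.06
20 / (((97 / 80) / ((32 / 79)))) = 51200 / 7663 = 6.68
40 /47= 0.85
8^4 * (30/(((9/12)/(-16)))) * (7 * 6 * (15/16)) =-103219200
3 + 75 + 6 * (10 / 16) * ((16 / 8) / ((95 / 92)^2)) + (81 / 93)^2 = 148815891 / 1734605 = 85.79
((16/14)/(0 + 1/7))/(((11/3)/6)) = 144/11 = 13.09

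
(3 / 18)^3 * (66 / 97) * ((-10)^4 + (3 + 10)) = 110143 / 3492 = 31.54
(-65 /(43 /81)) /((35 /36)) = -37908 /301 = -125.94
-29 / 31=-0.94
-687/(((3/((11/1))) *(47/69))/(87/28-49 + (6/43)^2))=8782843641/51772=169644.67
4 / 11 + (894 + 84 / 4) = 10069 / 11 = 915.36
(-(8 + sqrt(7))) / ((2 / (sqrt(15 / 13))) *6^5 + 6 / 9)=-93312 *sqrt(195) / 2358180859- 11664 *sqrt(1365) / 2358180859 + 15 *sqrt(7) / 4716361718 + 60 / 2358180859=-0.00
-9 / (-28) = 9 / 28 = 0.32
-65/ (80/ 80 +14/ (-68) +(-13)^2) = -2210/ 5773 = -0.38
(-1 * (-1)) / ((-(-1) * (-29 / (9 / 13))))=-9 / 377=-0.02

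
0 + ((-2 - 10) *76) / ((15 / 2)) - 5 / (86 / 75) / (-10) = -104201 / 860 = -121.16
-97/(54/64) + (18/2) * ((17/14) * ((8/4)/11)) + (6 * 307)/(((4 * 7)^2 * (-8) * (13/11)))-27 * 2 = -2024769739/12108096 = -167.22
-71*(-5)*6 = 2130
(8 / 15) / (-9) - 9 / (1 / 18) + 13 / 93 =-677633 / 4185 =-161.92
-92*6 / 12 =-46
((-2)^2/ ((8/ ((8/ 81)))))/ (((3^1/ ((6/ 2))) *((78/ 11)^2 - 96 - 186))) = -242/ 1135539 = -0.00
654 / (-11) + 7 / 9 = -58.68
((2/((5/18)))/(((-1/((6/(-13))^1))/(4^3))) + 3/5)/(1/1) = 13863/65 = 213.28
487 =487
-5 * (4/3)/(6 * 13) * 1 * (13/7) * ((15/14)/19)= -25/2793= -0.01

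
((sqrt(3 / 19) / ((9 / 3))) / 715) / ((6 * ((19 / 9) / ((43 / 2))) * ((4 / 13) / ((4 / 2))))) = 0.00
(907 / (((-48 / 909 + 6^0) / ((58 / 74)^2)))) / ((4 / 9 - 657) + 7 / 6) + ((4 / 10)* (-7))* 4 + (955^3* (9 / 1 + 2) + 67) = 222039239421099864674 / 23175383455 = 9580822679.90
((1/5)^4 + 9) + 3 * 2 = 9376/625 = 15.00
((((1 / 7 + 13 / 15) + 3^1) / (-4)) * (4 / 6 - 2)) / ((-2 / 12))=-842 / 105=-8.02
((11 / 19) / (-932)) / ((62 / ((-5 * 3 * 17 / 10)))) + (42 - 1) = 90028033 / 2195792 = 41.00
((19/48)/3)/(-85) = -19/12240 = -0.00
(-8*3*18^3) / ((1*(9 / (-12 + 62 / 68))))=2931552 / 17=172444.24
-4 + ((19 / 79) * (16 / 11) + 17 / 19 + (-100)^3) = -16511045495 / 16511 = -1000002.76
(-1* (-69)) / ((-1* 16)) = -69 / 16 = -4.31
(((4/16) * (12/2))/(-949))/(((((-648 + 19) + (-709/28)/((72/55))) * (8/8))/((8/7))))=3456/1240398991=0.00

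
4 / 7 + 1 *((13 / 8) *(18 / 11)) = 995 / 308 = 3.23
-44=-44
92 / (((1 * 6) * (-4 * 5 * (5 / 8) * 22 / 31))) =-1426 / 825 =-1.73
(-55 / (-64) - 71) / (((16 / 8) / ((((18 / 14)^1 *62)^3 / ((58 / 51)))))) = -4972014555021 / 318304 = -15620333.25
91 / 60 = 1.52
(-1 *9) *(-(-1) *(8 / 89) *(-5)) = 360 / 89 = 4.04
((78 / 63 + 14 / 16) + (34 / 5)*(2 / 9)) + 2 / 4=10393 / 2520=4.12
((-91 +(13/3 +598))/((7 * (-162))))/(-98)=767/166698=0.00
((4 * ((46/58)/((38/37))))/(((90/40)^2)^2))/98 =217856/177140439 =0.00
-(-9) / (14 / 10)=45 / 7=6.43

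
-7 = -7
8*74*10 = 5920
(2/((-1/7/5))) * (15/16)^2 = -7875/128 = -61.52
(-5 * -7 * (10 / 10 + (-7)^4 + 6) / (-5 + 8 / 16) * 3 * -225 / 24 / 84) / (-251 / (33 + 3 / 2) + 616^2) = 865375 / 52363924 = 0.02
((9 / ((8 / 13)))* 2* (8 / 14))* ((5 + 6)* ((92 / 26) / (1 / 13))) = 59202 / 7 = 8457.43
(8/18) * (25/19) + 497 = 85087/171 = 497.58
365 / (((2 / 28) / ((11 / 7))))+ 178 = 8208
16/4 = 4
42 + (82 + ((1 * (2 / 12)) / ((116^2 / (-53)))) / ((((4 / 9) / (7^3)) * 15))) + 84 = 111935741 / 538240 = 207.97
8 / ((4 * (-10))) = -1 / 5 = -0.20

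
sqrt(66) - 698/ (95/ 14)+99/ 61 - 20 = -702587/ 5795+sqrt(66) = -113.12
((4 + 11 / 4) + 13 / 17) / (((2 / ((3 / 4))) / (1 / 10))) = 1533 / 5440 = 0.28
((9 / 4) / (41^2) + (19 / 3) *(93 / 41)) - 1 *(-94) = 728661 / 6724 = 108.37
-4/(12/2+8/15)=-30/49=-0.61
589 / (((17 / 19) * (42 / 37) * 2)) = 414067 / 1428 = 289.96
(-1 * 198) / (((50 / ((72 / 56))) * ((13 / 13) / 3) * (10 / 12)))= -16038 / 875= -18.33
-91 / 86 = -1.06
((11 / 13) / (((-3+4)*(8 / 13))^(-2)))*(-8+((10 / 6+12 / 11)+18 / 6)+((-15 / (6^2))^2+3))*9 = 5900 / 2197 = 2.69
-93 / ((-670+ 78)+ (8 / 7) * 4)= 651 / 4112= 0.16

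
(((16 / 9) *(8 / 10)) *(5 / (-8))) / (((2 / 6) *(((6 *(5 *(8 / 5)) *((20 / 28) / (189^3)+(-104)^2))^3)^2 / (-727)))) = 3703278237574490700934865411241549402868366749 / 37405089287399953472319599821485890545832199658672917682481635181348192780288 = 0.00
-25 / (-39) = 25 / 39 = 0.64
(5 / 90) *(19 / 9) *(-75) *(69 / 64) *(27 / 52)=-32775 / 6656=-4.92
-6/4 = -3/2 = -1.50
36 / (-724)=-9 / 181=-0.05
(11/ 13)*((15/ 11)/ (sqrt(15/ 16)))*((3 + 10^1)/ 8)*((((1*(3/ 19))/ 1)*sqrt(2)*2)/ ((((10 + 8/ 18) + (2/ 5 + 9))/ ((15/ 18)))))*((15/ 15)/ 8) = 225*sqrt(30)/ 271472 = 0.00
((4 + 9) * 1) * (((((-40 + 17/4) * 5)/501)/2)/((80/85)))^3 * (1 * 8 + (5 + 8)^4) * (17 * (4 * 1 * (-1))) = 3779470392720719125/21976667652096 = 171976.50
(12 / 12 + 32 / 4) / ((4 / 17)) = 153 / 4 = 38.25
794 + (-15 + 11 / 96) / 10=760811 / 960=792.51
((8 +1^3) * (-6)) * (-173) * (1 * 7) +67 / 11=65400.09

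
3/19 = 0.16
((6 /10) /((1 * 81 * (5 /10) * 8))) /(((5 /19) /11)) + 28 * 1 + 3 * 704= 5778209 /2700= 2140.08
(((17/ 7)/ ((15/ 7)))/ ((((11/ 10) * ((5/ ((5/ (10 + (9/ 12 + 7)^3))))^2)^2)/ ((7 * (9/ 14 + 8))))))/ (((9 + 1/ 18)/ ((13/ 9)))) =81570824192/ 419347207466907800169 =0.00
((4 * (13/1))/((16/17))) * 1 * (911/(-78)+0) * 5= -77435/24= -3226.46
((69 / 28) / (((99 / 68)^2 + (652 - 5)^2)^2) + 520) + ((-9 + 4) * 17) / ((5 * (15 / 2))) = 203681975132512409224058 / 393410974373886576345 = 517.73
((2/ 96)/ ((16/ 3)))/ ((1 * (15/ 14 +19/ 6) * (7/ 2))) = 3/ 11392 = 0.00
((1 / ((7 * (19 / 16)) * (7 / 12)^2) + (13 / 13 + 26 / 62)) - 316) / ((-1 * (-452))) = -15870590 / 22829051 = -0.70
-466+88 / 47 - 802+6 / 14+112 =-379567 / 329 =-1153.70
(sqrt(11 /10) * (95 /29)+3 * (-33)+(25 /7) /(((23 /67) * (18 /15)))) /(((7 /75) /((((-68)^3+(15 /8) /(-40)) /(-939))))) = -43899241565225 /135456384+329611525 * sqrt(110) /280448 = -311757.27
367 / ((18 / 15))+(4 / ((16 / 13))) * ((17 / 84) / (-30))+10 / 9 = 3093779 / 10080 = 306.92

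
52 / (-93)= -52 / 93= -0.56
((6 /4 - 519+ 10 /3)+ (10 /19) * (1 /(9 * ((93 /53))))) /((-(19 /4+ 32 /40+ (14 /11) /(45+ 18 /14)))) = 5396333250 /58541299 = 92.18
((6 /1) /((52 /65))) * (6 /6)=15 /2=7.50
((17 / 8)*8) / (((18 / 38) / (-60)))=-6460 / 3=-2153.33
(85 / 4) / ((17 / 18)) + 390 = 825 / 2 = 412.50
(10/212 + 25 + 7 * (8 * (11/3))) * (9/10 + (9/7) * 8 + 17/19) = 1177084487/422940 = 2783.10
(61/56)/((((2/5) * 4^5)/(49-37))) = 915/28672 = 0.03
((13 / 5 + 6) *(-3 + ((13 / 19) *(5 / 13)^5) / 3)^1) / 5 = -209874658 / 40699425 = -5.16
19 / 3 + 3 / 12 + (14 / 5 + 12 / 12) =623 / 60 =10.38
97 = 97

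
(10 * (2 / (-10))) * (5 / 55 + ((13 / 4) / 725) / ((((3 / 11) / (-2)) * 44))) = -17257 / 95700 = -0.18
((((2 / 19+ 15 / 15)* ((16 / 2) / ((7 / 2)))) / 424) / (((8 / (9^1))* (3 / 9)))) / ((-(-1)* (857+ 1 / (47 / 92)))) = 1269 / 54204796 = 0.00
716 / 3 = 238.67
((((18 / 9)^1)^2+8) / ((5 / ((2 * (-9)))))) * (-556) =120096 / 5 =24019.20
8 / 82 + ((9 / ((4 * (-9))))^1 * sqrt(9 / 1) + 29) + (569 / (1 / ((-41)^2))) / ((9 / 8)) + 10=1254970169 / 1476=850250.79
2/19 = 0.11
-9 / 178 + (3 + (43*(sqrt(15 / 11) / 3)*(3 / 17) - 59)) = -9977 / 178 + 43*sqrt(165) / 187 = -53.10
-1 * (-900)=900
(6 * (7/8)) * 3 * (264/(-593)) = -4158/593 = -7.01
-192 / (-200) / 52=6 / 325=0.02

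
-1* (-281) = 281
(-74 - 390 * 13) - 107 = -5251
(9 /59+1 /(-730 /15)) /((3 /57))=21603 /8614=2.51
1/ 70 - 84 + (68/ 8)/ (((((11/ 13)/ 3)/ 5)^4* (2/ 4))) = 1720535669311/ 1024870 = 1678784.30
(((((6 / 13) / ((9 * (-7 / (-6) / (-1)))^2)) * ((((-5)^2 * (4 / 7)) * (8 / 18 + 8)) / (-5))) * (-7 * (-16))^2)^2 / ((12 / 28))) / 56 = 1211314995200 / 18110547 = 66884.51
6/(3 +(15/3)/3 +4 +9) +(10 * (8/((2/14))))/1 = 29698/53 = 560.34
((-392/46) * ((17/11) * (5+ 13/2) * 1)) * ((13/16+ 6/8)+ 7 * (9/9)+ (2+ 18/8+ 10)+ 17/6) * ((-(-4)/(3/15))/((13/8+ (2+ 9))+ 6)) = -20508460/4917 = -4170.93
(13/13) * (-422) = -422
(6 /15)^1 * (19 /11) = 38 /55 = 0.69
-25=-25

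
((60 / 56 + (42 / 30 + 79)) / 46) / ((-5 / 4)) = -5703 / 4025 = -1.42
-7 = -7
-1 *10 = -10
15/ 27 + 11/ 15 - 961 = -43187/ 45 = -959.71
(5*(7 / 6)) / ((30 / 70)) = 245 / 18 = 13.61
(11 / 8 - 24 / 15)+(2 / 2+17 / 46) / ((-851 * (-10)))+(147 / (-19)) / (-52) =-14707347 / 193381240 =-0.08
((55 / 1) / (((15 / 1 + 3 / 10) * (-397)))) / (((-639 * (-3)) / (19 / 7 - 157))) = 22000 / 30188277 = 0.00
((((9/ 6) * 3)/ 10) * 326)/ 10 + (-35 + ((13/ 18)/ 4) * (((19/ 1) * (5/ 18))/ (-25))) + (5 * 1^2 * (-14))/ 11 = -9527197/ 356400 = -26.73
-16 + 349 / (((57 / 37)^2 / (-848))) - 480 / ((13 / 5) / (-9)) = -5197555136 / 42237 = -123056.92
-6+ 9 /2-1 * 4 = -11 /2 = -5.50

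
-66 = -66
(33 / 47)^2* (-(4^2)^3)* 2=-8921088 / 2209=-4038.52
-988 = -988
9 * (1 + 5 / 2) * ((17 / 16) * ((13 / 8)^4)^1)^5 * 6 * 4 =5100038530746565250018979905373 / 302231454903657293676544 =16874611.98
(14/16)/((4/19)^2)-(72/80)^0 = 2399/128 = 18.74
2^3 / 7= 8 / 7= 1.14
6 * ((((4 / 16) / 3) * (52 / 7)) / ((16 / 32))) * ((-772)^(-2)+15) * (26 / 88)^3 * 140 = 1276642569605 / 3173018816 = 402.34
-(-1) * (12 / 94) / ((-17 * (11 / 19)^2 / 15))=-32490 / 96679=-0.34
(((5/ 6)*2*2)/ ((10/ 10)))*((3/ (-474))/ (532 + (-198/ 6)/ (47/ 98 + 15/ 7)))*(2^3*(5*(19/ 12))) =-24415/ 9491139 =-0.00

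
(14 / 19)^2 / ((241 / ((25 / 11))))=4900 / 957011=0.01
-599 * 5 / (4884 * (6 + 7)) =-2995 / 63492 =-0.05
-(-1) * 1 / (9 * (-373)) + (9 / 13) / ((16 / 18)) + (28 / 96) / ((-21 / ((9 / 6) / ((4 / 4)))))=529079 / 698256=0.76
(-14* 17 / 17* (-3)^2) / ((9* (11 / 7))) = -8.91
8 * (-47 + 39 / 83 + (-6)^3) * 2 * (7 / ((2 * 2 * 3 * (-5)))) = 122024 / 249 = 490.06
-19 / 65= -0.29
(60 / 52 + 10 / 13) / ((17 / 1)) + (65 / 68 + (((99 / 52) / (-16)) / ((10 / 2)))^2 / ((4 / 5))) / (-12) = 94348583 / 2824273920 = 0.03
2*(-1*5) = -10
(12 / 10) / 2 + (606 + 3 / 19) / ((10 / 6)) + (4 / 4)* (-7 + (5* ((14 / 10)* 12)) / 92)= 782684 / 2185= 358.21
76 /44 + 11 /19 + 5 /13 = 7311 /2717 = 2.69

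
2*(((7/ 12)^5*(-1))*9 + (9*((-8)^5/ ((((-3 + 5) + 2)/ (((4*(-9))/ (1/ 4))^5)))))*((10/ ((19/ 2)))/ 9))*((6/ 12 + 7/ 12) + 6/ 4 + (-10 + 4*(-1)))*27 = -38425248758321243255539/ 116736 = -329163657811825343.13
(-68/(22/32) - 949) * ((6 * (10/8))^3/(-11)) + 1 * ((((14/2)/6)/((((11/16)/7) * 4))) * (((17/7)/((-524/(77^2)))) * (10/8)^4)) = 973653312875/24347136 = 39990.47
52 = 52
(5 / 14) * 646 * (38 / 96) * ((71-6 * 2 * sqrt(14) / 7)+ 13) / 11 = 30685 / 44-30685 * sqrt(14) / 2156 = 644.13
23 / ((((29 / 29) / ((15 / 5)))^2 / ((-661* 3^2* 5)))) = -6157215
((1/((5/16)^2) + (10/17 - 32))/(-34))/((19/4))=17996/137275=0.13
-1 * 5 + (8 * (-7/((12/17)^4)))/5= -649447/12960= -50.11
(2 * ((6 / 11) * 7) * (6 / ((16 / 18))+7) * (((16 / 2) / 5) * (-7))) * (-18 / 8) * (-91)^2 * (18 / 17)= 394407468 / 17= 23200439.29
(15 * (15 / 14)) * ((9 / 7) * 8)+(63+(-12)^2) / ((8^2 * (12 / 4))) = 521781 / 3136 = 166.38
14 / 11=1.27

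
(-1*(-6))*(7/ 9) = 14/ 3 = 4.67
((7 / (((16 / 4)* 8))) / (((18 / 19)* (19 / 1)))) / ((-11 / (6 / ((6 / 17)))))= -119 / 6336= -0.02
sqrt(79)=8.89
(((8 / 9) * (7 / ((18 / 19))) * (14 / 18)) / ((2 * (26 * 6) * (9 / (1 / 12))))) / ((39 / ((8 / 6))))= 931 / 179627058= 0.00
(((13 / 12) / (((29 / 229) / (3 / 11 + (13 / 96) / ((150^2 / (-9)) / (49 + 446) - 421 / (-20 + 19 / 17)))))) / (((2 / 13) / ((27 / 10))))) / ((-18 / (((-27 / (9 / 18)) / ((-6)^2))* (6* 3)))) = 18852895816443 / 298369223680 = 63.19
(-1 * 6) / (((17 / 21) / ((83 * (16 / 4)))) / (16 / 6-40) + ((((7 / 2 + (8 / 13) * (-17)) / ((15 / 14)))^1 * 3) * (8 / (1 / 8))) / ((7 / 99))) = 101512320 / 298502444113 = 0.00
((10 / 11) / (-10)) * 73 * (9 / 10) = -657 / 110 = -5.97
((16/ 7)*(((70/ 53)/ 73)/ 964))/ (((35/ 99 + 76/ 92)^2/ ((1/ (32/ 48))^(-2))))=23043240/ 1681774633421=0.00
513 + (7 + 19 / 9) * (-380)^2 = 11845417 / 9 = 1316157.44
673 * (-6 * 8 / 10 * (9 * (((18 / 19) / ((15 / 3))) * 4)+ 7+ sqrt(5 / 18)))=-21207576 / 475-2692 * sqrt(10) / 5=-46350.10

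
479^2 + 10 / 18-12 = 2064866 / 9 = 229429.56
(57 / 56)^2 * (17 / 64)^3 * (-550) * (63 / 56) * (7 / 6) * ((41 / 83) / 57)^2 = -6813471225 / 6472381497344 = -0.00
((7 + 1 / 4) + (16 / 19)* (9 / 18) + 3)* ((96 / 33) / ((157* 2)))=0.10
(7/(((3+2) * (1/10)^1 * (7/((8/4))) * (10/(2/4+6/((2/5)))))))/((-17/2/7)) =-434/85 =-5.11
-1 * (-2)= 2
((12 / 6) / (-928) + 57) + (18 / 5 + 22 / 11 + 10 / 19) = 2782513 / 44080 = 63.12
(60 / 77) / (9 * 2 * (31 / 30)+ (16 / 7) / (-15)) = 900 / 21307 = 0.04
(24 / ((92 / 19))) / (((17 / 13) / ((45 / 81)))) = 2470 / 1173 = 2.11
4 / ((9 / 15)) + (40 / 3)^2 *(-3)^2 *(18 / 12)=7220 / 3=2406.67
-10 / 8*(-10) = 25 / 2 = 12.50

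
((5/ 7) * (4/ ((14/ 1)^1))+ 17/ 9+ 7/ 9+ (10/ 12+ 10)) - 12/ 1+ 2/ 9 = 1699/ 882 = 1.93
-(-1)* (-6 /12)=-1 /2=-0.50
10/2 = 5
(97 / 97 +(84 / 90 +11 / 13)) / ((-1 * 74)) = -271 / 7215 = -0.04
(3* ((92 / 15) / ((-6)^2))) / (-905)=-23 / 40725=-0.00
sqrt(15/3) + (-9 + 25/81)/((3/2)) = -1408/243 + sqrt(5) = -3.56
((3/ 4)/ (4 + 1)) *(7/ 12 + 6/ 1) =79/ 80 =0.99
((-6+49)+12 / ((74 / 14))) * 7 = 11725 / 37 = 316.89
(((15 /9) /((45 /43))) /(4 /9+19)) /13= 43 /6825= 0.01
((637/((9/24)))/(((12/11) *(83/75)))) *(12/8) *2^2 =700700/83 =8442.17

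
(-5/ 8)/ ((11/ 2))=-5/ 44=-0.11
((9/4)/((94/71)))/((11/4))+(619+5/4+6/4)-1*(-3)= 1293261/2068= 625.37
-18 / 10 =-9 / 5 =-1.80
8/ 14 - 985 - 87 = -7500/ 7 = -1071.43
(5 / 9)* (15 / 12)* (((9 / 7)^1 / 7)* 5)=125 / 196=0.64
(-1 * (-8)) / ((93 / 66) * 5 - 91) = -176 / 1847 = -0.10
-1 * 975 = -975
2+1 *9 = 11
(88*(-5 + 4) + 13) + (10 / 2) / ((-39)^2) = -114070 / 1521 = -75.00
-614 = -614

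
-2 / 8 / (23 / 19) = -19 / 92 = -0.21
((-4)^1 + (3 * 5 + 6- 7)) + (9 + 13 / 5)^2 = 3614 / 25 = 144.56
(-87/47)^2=7569/2209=3.43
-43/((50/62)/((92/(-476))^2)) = -705157/354025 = -1.99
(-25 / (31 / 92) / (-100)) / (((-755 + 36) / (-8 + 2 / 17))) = 3082 / 378913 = 0.01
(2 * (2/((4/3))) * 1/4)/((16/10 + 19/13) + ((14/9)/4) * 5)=1755/11714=0.15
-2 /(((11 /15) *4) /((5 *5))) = -375 /22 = -17.05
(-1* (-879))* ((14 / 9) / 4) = 2051 / 6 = 341.83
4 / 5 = 0.80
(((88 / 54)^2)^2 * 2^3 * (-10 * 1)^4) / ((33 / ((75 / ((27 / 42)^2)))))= 133568512000000 / 43046721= 3102873.09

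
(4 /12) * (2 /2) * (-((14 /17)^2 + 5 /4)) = -743 /1156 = -0.64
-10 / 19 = -0.53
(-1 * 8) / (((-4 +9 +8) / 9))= -72 / 13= -5.54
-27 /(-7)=27 /7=3.86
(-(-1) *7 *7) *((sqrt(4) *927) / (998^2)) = 45423 / 498002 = 0.09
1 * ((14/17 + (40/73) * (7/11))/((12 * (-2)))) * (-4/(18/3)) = 889/27302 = 0.03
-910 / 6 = -455 / 3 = -151.67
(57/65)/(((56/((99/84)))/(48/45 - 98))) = -1.79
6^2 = 36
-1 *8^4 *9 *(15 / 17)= -552960 / 17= -32527.06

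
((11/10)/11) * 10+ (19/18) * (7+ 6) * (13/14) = 3463/252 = 13.74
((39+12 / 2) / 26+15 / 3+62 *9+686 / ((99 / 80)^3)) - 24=22773465641 / 25227774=902.71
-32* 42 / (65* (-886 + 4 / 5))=672 / 28769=0.02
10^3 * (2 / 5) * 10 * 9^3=2916000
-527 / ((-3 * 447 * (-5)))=-527 / 6705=-0.08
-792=-792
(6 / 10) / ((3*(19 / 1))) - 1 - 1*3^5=-23179 / 95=-243.99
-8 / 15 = -0.53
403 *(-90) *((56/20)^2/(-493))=1421784/2465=576.79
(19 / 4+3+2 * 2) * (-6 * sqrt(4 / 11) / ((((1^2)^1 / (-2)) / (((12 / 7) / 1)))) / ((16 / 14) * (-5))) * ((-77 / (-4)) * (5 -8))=8883 * sqrt(11) / 20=1473.08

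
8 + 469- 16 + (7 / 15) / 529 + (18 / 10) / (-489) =119251217 / 258681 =461.00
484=484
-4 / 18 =-2 / 9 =-0.22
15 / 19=0.79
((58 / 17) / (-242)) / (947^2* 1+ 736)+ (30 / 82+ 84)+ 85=12820360450171 / 75696252665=169.37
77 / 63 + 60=551 / 9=61.22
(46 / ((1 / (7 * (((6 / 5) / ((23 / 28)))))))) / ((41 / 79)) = 185808 / 205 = 906.38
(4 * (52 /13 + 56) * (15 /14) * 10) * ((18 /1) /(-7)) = -324000 /49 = -6612.24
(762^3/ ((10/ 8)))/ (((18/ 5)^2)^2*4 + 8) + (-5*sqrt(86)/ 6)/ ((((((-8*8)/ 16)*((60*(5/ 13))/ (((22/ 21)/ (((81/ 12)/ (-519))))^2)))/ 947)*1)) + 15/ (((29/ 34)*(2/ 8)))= 89166332398*sqrt(86)/ 1607445 + 802050295020/ 1540277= 1035133.67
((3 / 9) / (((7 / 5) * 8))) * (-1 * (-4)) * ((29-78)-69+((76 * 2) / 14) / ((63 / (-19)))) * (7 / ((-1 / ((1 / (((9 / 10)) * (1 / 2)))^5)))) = 427856000000 / 78121827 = 5476.78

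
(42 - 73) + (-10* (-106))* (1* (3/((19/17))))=2814.26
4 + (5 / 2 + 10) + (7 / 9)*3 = 113 / 6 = 18.83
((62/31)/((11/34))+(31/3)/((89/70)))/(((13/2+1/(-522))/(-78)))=-71297109/415096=-171.76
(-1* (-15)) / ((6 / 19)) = 95 / 2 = 47.50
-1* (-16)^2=-256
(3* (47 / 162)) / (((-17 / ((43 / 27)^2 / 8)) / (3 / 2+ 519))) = -30155341 / 3569184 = -8.45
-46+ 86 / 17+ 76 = 596 / 17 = 35.06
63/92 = 0.68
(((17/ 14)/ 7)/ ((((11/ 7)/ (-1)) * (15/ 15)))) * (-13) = 221/ 154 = 1.44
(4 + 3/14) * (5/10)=59/28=2.11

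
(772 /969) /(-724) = -193 /175389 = -0.00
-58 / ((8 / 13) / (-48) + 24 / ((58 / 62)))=-131196 / 58003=-2.26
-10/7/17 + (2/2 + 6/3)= 347/119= 2.92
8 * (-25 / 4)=-50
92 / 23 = 4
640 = 640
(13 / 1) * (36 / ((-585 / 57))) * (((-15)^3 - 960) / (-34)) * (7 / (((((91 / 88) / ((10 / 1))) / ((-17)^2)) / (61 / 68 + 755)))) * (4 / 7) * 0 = 0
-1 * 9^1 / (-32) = 9 / 32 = 0.28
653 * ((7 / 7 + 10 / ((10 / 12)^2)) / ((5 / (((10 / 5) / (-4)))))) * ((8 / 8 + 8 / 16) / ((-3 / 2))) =50281 / 50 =1005.62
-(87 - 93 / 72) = -85.71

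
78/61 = 1.28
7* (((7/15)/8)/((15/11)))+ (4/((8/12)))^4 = 2333339/1800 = 1296.30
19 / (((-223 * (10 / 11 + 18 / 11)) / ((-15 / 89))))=0.01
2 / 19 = 0.11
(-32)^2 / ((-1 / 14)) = -14336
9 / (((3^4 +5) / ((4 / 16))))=9 / 344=0.03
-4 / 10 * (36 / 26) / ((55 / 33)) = -108 / 325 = -0.33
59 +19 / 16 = 963 / 16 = 60.19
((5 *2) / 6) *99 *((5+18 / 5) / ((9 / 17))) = 8041 / 3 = 2680.33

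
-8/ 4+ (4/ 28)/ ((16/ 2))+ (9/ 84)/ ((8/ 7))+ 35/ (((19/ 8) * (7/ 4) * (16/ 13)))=21083/ 4256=4.95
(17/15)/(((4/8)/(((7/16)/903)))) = 17/15480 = 0.00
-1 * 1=-1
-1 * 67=-67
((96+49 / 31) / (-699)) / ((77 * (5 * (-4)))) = 55 / 606732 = 0.00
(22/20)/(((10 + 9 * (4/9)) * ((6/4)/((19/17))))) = 209/3570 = 0.06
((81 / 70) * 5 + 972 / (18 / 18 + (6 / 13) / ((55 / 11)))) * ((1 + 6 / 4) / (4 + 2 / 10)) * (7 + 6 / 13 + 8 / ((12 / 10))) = 1362609225 / 180908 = 7532.06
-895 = -895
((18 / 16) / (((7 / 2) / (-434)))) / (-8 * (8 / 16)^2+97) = -279 / 190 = -1.47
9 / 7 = 1.29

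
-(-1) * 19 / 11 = 19 / 11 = 1.73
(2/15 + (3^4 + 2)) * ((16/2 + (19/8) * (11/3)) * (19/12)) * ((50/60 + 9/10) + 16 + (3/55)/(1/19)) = 29424265621/712800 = 41279.83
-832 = -832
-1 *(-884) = 884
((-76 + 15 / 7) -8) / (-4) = 20.46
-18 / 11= -1.64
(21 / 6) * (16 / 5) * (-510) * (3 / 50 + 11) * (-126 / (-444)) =-16583364 / 925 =-17927.96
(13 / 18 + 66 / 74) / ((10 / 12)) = 215 / 111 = 1.94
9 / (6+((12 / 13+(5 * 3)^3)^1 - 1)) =117 / 43952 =0.00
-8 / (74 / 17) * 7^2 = -3332 / 37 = -90.05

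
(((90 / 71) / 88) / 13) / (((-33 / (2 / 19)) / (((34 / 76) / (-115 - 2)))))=0.00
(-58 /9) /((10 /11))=-7.09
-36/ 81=-4/ 9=-0.44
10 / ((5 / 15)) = 30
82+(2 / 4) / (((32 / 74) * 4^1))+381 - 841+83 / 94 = -2266997 / 6016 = -376.83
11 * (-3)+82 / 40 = -619 / 20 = -30.95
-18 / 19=-0.95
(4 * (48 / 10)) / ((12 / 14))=112 / 5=22.40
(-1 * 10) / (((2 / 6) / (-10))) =300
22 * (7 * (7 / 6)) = 179.67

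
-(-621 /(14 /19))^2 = -139216401 /196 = -710287.76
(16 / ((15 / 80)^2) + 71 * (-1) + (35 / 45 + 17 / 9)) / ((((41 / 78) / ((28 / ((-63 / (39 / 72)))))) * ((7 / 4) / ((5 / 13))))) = -905060 / 23247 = -38.93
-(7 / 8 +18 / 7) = -193 / 56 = -3.45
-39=-39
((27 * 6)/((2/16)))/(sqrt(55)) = 1296 * sqrt(55)/55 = 174.75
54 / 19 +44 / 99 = 562 / 171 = 3.29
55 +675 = 730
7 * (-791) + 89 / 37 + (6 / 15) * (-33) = -1026342 / 185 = -5547.79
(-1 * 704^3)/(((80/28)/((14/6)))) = -4274192384/15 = -284946158.93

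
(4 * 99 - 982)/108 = -293/54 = -5.43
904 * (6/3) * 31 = 56048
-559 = -559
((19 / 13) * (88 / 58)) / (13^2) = 0.01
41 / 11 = 3.73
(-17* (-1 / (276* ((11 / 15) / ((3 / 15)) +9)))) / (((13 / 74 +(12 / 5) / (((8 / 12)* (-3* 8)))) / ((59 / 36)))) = 185555 / 597816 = 0.31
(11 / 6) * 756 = 1386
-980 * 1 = -980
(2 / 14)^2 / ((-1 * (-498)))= 0.00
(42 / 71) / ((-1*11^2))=-42 / 8591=-0.00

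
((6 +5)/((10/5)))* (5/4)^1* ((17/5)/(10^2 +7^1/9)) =1683/7256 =0.23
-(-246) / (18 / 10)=410 / 3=136.67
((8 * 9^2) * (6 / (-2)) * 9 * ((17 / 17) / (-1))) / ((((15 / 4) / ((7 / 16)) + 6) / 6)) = 122472 / 17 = 7204.24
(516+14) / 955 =106 / 191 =0.55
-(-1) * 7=7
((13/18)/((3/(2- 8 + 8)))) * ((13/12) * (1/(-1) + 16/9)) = 1183/2916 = 0.41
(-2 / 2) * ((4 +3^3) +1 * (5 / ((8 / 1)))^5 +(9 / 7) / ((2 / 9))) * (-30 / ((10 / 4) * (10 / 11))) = 55833591 / 114688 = 486.83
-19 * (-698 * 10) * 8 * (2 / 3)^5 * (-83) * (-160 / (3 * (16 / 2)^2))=7044774400 / 729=9663613.72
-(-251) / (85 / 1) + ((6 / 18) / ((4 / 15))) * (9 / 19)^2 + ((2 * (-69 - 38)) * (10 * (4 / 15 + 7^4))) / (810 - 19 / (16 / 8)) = -3782445921553 / 589520220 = -6416.14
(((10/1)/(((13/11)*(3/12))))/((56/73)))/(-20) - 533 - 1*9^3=-1264.21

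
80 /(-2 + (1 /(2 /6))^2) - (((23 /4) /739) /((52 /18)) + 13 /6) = 14944145 /1613976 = 9.26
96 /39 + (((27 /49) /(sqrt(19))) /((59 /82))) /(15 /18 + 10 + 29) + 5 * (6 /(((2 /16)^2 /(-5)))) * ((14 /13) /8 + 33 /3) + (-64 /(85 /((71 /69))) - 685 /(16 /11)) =-107361.55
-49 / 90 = -0.54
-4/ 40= -1/ 10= -0.10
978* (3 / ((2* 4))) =1467 / 4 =366.75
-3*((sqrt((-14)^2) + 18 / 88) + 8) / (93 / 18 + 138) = -0.47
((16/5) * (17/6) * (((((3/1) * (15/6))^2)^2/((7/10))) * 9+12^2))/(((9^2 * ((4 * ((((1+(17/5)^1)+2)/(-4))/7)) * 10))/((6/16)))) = -4318357/23040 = -187.43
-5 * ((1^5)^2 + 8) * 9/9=-45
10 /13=0.77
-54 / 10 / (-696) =9 / 1160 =0.01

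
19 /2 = 9.50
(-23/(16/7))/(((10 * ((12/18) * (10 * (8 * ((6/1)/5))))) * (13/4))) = -161/33280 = -0.00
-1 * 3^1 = -3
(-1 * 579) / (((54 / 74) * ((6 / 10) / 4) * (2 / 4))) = -10579.26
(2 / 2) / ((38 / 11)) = 11 / 38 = 0.29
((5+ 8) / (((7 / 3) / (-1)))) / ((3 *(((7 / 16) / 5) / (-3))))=63.67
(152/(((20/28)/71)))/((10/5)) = 37772/5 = 7554.40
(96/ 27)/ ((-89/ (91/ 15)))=-2912/ 12015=-0.24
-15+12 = -3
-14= -14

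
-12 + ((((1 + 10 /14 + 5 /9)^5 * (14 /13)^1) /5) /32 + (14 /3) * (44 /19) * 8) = 16132731730769 /215500506480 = 74.86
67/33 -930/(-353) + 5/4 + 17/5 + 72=18944737/232980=81.31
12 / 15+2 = 14 / 5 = 2.80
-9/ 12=-3/ 4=-0.75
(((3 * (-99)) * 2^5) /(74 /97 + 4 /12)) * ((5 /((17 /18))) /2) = -11314080 /493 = -22949.45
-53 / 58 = -0.91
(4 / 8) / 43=1 / 86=0.01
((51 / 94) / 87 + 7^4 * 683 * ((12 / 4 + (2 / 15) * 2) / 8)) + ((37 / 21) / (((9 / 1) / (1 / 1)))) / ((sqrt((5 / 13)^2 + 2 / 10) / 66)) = 5291 * sqrt(30) / 1323 + 109522866941 / 163560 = 669640.80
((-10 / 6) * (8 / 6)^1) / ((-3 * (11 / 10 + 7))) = 200 / 2187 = 0.09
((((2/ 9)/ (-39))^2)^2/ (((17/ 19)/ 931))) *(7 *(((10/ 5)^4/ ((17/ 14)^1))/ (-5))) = -443781632/ 21932912849445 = -0.00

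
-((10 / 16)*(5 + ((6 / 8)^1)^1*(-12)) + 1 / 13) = 63 / 26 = 2.42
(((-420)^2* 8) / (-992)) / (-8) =11025 / 62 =177.82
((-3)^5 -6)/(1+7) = -249/8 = -31.12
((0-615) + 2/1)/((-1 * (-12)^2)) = 613/144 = 4.26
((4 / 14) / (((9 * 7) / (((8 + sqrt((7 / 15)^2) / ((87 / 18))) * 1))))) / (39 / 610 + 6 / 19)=5442664 / 56284389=0.10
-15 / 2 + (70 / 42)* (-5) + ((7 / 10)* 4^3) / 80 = -2291 / 150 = -15.27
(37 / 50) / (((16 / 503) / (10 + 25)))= 130277 / 160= 814.23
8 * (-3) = -24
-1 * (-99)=99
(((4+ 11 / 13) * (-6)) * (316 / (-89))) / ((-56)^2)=2133 / 64792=0.03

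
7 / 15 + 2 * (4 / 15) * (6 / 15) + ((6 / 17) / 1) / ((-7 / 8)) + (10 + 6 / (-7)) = 28023 / 2975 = 9.42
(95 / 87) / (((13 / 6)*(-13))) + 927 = 4543037 / 4901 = 926.96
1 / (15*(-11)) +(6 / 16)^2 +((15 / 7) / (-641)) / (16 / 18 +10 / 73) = 2096686699 / 15967976640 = 0.13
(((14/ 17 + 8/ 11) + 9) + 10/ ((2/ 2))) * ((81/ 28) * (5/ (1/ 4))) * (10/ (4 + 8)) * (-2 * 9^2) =-30016575/ 187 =-160516.44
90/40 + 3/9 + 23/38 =727/228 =3.19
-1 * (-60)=60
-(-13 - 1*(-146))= -133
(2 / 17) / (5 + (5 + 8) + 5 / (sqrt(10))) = 72 / 10931 - 2 * sqrt(10) / 10931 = 0.01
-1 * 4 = -4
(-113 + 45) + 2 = -66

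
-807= -807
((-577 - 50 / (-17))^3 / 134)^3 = -802874865030048894969323817397438239 / 285334763990937688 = -2813799670956141977.47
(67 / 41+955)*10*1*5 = 1961100 / 41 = 47831.71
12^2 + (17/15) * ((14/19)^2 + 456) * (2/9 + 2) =12610784/9747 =1293.81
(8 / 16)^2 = 0.25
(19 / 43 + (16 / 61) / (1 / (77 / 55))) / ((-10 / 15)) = -31833 / 26230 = -1.21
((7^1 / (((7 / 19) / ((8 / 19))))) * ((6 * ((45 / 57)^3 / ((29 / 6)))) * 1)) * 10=9720000 / 198911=48.87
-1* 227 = -227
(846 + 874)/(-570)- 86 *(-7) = 34142/57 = 598.98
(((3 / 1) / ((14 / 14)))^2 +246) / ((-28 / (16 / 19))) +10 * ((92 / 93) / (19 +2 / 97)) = -32629556 / 4564161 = -7.15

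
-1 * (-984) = 984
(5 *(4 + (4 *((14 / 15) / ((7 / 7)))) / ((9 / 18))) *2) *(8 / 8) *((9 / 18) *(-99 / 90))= -946 / 15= -63.07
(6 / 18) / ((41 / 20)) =20 / 123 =0.16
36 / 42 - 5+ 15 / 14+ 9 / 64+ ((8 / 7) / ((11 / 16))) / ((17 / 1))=-237339 / 83776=-2.83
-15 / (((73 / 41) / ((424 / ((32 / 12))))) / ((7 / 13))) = -721.28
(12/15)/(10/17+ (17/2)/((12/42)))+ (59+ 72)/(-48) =-1338209/495120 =-2.70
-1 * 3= -3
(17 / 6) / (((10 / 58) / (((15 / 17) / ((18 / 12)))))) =29 / 3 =9.67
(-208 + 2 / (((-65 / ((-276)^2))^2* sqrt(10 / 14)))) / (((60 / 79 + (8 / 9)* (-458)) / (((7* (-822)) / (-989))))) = 212736888 / 71434481-516081100356864* sqrt(35) / 65611017875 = -46531.54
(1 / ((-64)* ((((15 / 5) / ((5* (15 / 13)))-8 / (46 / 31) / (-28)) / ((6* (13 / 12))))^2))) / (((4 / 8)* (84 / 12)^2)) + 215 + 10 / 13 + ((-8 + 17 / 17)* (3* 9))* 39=-97935125056021 / 13687105536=-7155.28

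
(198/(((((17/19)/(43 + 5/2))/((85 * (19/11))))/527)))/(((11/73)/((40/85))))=26763052680/11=2433004789.09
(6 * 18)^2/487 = 23.95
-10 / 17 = -0.59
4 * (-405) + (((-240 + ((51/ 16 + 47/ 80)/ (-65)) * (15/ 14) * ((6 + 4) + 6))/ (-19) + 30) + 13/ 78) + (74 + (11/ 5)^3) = -1935401131/ 1296750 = -1492.50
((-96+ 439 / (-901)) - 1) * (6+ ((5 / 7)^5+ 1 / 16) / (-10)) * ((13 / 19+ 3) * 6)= -12876.35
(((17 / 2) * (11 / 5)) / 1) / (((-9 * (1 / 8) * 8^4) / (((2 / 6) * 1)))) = -0.00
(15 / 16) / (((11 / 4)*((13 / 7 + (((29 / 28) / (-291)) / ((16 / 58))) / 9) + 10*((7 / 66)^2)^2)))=0.18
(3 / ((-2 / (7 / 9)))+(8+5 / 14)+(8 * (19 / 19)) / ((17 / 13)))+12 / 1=9035 / 357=25.31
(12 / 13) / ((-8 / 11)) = -33 / 26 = -1.27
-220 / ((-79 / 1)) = 220 / 79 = 2.78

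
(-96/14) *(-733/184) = 27.32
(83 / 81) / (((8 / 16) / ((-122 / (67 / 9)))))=-20252 / 603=-33.59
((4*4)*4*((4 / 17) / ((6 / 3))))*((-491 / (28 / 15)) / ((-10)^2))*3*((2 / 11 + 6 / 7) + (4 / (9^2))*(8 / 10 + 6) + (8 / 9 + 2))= -522274736 / 2061675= -253.33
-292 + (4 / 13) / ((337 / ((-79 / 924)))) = -295507291 / 1012011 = -292.00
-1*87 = -87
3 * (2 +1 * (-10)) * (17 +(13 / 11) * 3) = -5424 / 11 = -493.09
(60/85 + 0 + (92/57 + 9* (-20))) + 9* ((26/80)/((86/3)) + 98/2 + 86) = 3458100839/3333360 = 1037.42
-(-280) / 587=280 / 587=0.48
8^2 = 64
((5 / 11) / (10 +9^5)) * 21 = 15 / 92807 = 0.00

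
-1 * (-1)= 1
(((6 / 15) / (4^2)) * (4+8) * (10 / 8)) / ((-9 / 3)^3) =-1 / 72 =-0.01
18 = 18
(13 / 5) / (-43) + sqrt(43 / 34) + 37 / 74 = 189 / 430 + sqrt(1462) / 34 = 1.56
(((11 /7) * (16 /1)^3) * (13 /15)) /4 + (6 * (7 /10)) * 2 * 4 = 29992 /21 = 1428.19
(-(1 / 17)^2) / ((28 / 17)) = -1 / 476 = -0.00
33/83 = 0.40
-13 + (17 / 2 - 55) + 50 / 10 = -109 / 2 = -54.50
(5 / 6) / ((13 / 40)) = 100 / 39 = 2.56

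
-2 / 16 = -1 / 8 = -0.12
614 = 614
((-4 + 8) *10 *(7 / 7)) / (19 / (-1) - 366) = -8 / 77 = -0.10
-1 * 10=-10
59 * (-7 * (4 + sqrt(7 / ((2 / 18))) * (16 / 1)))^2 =1110144 * sqrt(7) + 46672304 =49609468.94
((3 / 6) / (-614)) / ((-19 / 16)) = 4 / 5833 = 0.00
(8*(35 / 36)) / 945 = 2 / 243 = 0.01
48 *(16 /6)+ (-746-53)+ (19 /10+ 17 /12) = -40061 /60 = -667.68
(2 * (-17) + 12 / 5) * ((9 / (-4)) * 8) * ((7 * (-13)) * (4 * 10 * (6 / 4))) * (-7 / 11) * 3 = 65218608 / 11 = 5928964.36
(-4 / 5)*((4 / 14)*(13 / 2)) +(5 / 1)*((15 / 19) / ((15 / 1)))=-813 / 665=-1.22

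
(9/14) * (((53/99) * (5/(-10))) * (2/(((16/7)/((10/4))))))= -265/704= -0.38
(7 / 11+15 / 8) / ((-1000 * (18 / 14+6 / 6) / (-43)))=66521 / 1408000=0.05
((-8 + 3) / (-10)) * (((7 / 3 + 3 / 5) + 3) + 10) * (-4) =-478 / 15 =-31.87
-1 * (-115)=115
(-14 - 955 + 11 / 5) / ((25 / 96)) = -464064 / 125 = -3712.51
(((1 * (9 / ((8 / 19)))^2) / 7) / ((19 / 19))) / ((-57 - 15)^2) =361 / 28672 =0.01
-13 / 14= -0.93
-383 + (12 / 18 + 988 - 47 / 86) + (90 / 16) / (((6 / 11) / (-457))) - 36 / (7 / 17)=-4195.12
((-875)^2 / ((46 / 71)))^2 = 2954941650390625 / 2116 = 1396475260108.99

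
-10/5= -2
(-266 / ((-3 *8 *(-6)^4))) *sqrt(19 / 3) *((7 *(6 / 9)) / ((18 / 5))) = 4655 *sqrt(57) / 1259712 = 0.03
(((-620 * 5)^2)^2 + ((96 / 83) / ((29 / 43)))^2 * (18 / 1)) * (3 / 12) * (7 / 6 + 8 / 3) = 1538284998962969339872 / 17380947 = 88504095833384.07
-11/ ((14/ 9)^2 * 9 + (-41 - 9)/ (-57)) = -1881/ 3874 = -0.49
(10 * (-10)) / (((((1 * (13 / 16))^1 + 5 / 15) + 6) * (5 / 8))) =-7680 / 343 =-22.39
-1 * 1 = -1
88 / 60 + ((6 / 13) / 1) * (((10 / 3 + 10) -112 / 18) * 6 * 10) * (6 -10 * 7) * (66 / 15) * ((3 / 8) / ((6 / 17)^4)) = -2351948786 / 1755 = -1340141.76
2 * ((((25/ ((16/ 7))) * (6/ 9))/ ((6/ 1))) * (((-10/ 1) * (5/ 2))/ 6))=-4375/ 432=-10.13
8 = 8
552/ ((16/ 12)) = 414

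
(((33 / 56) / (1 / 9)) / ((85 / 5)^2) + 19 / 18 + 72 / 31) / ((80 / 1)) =15336283 / 361226880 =0.04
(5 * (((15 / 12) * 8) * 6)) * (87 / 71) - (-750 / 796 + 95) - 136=3886827 / 28258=137.55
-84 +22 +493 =431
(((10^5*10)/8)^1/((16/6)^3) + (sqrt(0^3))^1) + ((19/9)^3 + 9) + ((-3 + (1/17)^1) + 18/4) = 5244134219/793152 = 6611.76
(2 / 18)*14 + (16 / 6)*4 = 110 / 9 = 12.22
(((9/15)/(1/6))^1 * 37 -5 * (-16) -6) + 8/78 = 40424/195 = 207.30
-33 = -33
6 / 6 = 1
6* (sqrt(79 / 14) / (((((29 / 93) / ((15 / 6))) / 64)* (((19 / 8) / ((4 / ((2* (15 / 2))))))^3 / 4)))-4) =-24 + 130023424* sqrt(1106) / 104428275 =17.41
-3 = -3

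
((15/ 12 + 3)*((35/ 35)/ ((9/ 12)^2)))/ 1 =68/ 9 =7.56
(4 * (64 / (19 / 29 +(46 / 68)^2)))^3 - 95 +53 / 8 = 5056781943512792964997 / 415327913181000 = 12175396.31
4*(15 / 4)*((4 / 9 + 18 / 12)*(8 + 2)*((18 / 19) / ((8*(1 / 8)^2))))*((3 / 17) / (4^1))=31500 / 323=97.52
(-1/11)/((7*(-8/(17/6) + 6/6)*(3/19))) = 323/7161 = 0.05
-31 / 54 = -0.57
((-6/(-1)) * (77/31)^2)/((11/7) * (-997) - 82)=-83006/3696967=-0.02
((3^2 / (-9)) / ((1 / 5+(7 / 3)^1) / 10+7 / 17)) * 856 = -136425 / 106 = -1287.03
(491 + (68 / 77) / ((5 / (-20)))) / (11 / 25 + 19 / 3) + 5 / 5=2854241 / 39116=72.97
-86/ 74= -43/ 37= -1.16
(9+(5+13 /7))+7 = 160 /7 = 22.86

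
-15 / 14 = -1.07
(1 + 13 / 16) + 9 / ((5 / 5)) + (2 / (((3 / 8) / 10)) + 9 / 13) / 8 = 10961 / 624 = 17.57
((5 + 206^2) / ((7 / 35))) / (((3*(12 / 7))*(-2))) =-495145 / 24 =-20631.04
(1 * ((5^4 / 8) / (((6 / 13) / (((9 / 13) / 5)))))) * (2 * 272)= 12750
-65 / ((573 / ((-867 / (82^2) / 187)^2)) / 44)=-0.00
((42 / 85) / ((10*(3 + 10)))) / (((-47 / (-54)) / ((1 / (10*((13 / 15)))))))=1701 / 3375775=0.00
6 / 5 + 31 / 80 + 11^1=12.59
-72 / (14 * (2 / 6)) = -108 / 7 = -15.43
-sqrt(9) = -3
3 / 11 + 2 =25 / 11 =2.27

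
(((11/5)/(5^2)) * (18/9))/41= 22/5125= 0.00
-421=-421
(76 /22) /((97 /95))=3610 /1067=3.38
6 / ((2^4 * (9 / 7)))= 7 / 24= 0.29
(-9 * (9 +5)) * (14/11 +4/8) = -2457/11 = -223.36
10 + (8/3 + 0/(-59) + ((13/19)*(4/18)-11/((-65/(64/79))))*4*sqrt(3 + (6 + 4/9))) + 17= 33.22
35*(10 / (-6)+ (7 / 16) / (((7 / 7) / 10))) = 2275 / 24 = 94.79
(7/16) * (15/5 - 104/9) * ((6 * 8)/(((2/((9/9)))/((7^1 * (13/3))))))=-49049/18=-2724.94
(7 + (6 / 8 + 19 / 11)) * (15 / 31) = 6255 / 1364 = 4.59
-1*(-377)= 377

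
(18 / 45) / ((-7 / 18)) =-36 / 35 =-1.03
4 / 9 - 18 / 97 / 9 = 370 / 873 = 0.42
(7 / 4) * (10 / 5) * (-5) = -35 / 2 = -17.50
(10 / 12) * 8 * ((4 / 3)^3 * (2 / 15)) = 512 / 243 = 2.11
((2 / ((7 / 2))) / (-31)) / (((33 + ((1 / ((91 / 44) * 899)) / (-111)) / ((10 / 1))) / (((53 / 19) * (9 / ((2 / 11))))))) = -199610190 / 2588027677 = -0.08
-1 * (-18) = 18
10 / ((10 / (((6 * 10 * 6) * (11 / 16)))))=495 / 2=247.50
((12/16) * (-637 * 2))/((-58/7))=13377/116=115.32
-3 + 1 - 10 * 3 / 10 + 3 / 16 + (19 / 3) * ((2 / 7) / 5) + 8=5963 / 1680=3.55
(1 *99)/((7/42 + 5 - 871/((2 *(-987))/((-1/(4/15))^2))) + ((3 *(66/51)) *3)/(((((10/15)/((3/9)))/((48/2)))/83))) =53155872/6234723175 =0.01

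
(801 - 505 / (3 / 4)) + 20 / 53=20359 / 159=128.04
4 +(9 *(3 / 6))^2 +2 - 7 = 77 / 4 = 19.25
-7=-7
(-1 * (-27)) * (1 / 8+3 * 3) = 1971 / 8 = 246.38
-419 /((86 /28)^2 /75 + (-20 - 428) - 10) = 6159300 /6730751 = 0.92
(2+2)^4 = 256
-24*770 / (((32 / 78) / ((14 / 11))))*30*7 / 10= -1203930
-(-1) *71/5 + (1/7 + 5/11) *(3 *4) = 8227/385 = 21.37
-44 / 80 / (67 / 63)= -693 / 1340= -0.52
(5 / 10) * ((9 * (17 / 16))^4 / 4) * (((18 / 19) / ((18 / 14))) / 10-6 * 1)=-308513461203 / 49807360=-6194.13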